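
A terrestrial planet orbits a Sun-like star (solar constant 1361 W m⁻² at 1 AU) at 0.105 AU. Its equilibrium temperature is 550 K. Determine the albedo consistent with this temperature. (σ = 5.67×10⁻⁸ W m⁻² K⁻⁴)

A ≈ 0.83

Flux at 0.105 AU: S = 1361/0.105² = 1.23×10⁵ W m⁻².
From T_eq⁴ = S(1−A)/(4σ): 1−A = 4σT_eq⁴/S.
1−A = 4 × 5.67×10⁻⁸ × (550)⁴ / 1.23×10⁵ = 0.168.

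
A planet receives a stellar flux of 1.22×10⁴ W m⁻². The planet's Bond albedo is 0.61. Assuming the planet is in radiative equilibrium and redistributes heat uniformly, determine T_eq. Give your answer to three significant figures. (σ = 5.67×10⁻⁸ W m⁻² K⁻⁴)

T_eq ≈ 381 K

Energy balance: absorbed = emitted ⇒ πR²·S(1−A) = 4πR²·σT_eq⁴, so T_eq⁴ = S(1−A)/(4σ).
T_eq = [1.22×10⁴ × 0.39 / (4 × 5.67×10⁻⁸)]^(1/4) = (2.10×10¹⁰)^(1/4) = 381 K.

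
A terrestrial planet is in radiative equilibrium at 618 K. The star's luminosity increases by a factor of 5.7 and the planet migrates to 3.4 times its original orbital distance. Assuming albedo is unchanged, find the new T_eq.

T_eq ∝ L^(1/4) · d^(−1/2).
T′ = 618 × 5.7^(1/4) / 3.4^(1/2) = 518 K.

T_eq ≈ 518 K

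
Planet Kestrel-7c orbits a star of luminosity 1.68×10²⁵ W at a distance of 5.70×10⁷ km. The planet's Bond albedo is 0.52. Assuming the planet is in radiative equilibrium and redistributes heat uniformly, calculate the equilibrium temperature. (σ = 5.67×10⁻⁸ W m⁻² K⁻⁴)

d = 5.70×10⁷ km = 5.70×10¹⁰ m.
Flux: S = L/(4πd²) = 1.68×10²⁵/(4π×(5.70×10¹⁰)²) = 411 W m⁻².
Energy balance: absorbed = emitted ⇒ πR²·S(1−A) = 4πR²·σT_eq⁴, so T_eq⁴ = S(1−A)/(4σ).
T_eq = [411 × 0.48 / (4 × 5.67×10⁻⁸)]^(1/4) = (8.71×10⁸)^(1/4) = 172 K.

T_eq ≈ 172 K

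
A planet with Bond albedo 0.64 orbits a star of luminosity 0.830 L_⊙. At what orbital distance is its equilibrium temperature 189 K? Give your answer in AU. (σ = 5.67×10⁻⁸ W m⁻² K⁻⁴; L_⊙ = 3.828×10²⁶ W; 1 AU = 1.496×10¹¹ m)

L = 0.830 × 3.828×10²⁶ = 3.18×10²⁶ W.
From T_eq⁴ = L(1−A)/(16πσd²): d = √[L(1−A)/(16πσT_eq⁴)].
d = √[3.18×10²⁶ × 0.36 / (16π × 5.67×10⁻⁸ × (189)⁴)] = 1.77×10¹¹ m = 1.19 AU.

d ≈ 1.19 AU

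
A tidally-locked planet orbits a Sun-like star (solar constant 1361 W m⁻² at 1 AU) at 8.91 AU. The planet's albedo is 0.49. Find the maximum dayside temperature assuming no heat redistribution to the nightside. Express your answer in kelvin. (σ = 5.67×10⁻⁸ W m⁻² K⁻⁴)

T_ss ≈ 111 K

Flux at 8.91 AU: S = 1361/8.91² = 17.1 W m⁻².
With no redistribution each surface element balances locally: S(1−A) = σT⁴.
T = [17.1 × 0.51 / 5.67×10⁻⁸]^(1/4) = (1.54×10⁸)^(1/4) = 111 K.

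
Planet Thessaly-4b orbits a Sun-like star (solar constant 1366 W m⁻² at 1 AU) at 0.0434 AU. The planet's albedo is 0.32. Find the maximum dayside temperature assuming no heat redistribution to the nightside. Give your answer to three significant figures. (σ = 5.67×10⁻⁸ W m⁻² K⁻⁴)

T_ss ≈ 1720 K

Flux at 0.0434 AU: S = 1366/0.0434² = 7.25×10⁵ W m⁻².
With no redistribution each surface element balances locally: S(1−A) = σT⁴.
T = [7.25×10⁵ × 0.68 / 5.67×10⁻⁸]^(1/4) = (8.70×10¹²)^(1/4) = 1720 K.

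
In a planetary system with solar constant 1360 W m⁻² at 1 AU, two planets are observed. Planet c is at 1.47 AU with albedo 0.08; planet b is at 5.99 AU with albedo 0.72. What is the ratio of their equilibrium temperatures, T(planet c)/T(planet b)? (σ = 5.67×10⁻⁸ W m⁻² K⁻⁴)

T_eq = [S₀(1−A)/(4σd²)]^(1/4), so T ∝ (1−A)^(1/4) / √d.
T₁ = [1360×0.92/(4×5.67×10⁻⁸×1.47²)]^(1/4) = 224.78 K.
T₂ = [1360×0.28/(4×5.67×10⁻⁸×5.99²)]^(1/4) = 82.71 K.

T₁/T₂ ≈ 2.718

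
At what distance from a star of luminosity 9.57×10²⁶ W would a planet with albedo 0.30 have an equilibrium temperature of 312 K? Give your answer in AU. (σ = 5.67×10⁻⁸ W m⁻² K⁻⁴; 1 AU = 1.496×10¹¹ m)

From T_eq⁴ = L(1−A)/(16πσd²): d = √[L(1−A)/(16πσT_eq⁴)].
d = √[9.57×10²⁶ × 0.70 / (16π × 5.67×10⁻⁸ × (312)⁴)] = 1.57×10¹¹ m = 1.05 AU.

d ≈ 1.05 AU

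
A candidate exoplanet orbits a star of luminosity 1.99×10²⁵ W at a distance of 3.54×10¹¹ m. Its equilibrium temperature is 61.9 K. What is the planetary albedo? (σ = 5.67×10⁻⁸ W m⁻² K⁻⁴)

A ≈ 0.74

Flux: S = L/(4πd²) = 1.99×10²⁵/(4π×(3.54×10¹¹)²) = 12.6 W m⁻².
From T_eq⁴ = S(1−A)/(4σ): 1−A = 4σT_eq⁴/S.
1−A = 4 × 5.67×10⁻⁸ × (61.9)⁴ / 12.6 = 0.263.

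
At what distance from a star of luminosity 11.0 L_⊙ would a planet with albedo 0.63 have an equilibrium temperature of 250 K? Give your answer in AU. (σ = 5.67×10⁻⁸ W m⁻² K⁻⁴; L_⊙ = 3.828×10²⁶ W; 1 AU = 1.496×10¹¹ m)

L = 11.0 × 3.828×10²⁶ = 4.21×10²⁷ W.
From T_eq⁴ = L(1−A)/(16πσd²): d = √[L(1−A)/(16πσT_eq⁴)].
d = √[4.21×10²⁷ × 0.37 / (16π × 5.67×10⁻⁸ × (250)⁴)] = 3.74×10¹¹ m = 2.50 AU.

d ≈ 2.50 AU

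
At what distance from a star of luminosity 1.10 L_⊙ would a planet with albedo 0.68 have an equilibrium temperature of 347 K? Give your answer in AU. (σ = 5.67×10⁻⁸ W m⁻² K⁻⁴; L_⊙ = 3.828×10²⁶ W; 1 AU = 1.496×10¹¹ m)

d ≈ 0.382 AU

L = 1.10 × 3.828×10²⁶ = 4.21×10²⁶ W.
From T_eq⁴ = L(1−A)/(16πσd²): d = √[L(1−A)/(16πσT_eq⁴)].
d = √[4.21×10²⁶ × 0.32 / (16π × 5.67×10⁻⁸ × (347)⁴)] = 5.71×10¹⁰ m = 0.382 AU.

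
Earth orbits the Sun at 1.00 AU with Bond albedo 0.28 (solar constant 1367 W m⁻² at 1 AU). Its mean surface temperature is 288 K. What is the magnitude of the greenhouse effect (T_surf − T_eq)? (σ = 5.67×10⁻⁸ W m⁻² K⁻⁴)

ΔT ≈ 31.3 K

S = 1367/1.00² = 1367 W m⁻².
T_eq = [S(1−A)/(4σ)]^(1/4) = [1367×0.72/(4×5.67×10⁻⁸)]^(1/4) = 256.7 K.
ΔT = T_surf − T_eq = 288 − 256.7.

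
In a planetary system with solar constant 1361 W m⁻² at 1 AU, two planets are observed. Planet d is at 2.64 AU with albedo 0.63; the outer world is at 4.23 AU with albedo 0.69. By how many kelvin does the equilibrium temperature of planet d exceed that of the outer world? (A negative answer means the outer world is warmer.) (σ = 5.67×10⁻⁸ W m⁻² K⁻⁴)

T_eq = [S₀(1−A)/(4σd²)]^(1/4), so T ∝ (1−A)^(1/4) / √d.
T₁ = [1361×0.37/(4×5.67×10⁻⁸×2.64²)]^(1/4) = 133.60 K.
T₂ = [1361×0.31/(4×5.67×10⁻⁸×4.23²)]^(1/4) = 100.98 K.

ΔT ≈ 32.6 K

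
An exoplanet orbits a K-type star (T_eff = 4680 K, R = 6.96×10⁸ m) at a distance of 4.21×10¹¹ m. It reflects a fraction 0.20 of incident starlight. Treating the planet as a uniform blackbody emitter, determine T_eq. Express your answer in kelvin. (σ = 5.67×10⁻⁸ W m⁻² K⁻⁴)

L = 4πR_⋆²σT_⋆⁴ = 4π(6.96×10⁸)² × 5.67×10⁻⁸ × (4680)⁴ = 1.66×10²⁶ W.
S = L/(4πd²) = 74.3 W m⁻².
Energy balance: absorbed = emitted ⇒ πR²·S(1−A) = 4πR²·σT_eq⁴, so T_eq⁴ = S(1−A)/(4σ).
T_eq = [74.3 × 0.80 / (4 × 5.67×10⁻⁸)]^(1/4) = (2.62×10⁸)^(1/4) = 127 K.

T_eq ≈ 127 K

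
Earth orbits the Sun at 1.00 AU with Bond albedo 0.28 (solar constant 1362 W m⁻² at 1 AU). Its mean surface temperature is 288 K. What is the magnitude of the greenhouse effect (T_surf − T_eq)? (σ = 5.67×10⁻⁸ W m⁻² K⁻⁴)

S = 1362/1.00² = 1362 W m⁻².
T_eq = [S(1−A)/(4σ)]^(1/4) = [1362×0.72/(4×5.67×10⁻⁸)]^(1/4) = 256.4 K.
ΔT = T_surf − T_eq = 288 − 256.4.

ΔT ≈ 31.6 K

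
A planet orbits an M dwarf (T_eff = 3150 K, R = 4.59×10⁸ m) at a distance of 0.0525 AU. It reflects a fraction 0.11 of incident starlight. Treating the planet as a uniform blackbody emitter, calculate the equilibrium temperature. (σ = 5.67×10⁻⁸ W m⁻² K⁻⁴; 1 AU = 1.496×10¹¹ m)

d = 0.0525 AU = 7.85×10⁹ m.
L = 4πR_⋆²σT_⋆⁴ = 4π(4.59×10⁸)² × 5.67×10⁻⁸ × (3150)⁴ = 1.48×10²⁵ W.
S = L/(4πd²) = 1.91×10⁴ W m⁻².
Energy balance: absorbed = emitted ⇒ πR²·S(1−A) = 4πR²·σT_eq⁴, so T_eq⁴ = S(1−A)/(4σ).
T_eq = [1.91×10⁴ × 0.89 / (4 × 5.67×10⁻⁸)]^(1/4) = (7.48×10¹⁰)^(1/4) = 523 K.

T_eq ≈ 523 K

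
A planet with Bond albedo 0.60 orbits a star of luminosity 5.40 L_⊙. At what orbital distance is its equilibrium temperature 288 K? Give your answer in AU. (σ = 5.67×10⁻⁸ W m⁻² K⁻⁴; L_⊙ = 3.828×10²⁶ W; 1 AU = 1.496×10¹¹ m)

d ≈ 1.37 AU

L = 5.40 × 3.828×10²⁶ = 2.07×10²⁷ W.
From T_eq⁴ = L(1−A)/(16πσd²): d = √[L(1−A)/(16πσT_eq⁴)].
d = √[2.07×10²⁷ × 0.40 / (16π × 5.67×10⁻⁸ × (288)⁴)] = 2.05×10¹¹ m = 1.37 AU.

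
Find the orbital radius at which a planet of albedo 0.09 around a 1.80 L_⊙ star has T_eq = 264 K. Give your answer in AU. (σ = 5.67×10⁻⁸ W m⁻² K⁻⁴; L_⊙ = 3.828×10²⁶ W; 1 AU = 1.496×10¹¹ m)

d ≈ 1.42 AU

L = 1.80 × 3.828×10²⁶ = 6.89×10²⁶ W.
From T_eq⁴ = L(1−A)/(16πσd²): d = √[L(1−A)/(16πσT_eq⁴)].
d = √[6.89×10²⁶ × 0.91 / (16π × 5.67×10⁻⁸ × (264)⁴)] = 2.13×10¹¹ m = 1.42 AU.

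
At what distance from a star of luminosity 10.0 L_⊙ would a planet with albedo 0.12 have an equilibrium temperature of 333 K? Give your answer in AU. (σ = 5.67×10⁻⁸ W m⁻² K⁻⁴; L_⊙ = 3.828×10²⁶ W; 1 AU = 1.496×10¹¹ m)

d ≈ 2.07 AU

L = 10.0 × 3.828×10²⁶ = 3.83×10²⁷ W.
From T_eq⁴ = L(1−A)/(16πσd²): d = √[L(1−A)/(16πσT_eq⁴)].
d = √[3.83×10²⁷ × 0.88 / (16π × 5.67×10⁻⁸ × (333)⁴)] = 3.10×10¹¹ m = 2.07 AU.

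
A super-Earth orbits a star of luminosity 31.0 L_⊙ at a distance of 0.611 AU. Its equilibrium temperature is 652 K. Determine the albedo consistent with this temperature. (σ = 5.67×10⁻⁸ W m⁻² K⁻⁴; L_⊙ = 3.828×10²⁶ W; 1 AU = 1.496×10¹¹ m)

A ≈ 0.64

d = 0.611 AU = 9.14×10¹⁰ m.
L = 31.0 × 3.828×10²⁶ = 1.19×10²⁸ W.
Flux: S = L/(4πd²) = 1.19×10²⁸/(4π×(9.14×10¹⁰)²) = 1.13×10⁵ W m⁻².
From T_eq⁴ = S(1−A)/(4σ): 1−A = 4σT_eq⁴/S.
1−A = 4 × 5.67×10⁻⁸ × (652)⁴ / 1.13×10⁵ = 0.363.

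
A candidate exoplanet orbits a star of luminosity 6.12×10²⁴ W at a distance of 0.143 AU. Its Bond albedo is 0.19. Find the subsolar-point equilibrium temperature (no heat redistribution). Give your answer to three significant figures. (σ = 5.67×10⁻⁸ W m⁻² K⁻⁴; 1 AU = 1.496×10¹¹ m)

T_ss ≈ 351 K

d = 0.143 AU = 2.14×10¹⁰ m.
Flux: S = L/(4πd²) = 6.12×10²⁴/(4π×(2.14×10¹⁰)²) = 1060 W m⁻².
At the subsolar point the surface absorbs S(1−A) and emits σT⁴ per unit area — no factor of 4, since only the local patch is in balance.
T = [1060 × 0.81 / 5.67×10⁻⁸]^(1/4) = (1.52×10¹⁰)^(1/4) = 351 K.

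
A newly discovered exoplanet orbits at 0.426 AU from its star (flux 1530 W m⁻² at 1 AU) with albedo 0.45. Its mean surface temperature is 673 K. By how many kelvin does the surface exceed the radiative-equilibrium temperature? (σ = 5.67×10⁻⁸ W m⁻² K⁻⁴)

S = 1530/0.426² = 8431 W m⁻².
T_eq = [S(1−A)/(4σ)]^(1/4) = [8431×0.55/(4×5.67×10⁻⁸)]^(1/4) = 378.1 K.
ΔT = T_surf − T_eq = 673 − 378.1.

ΔT ≈ 294.9 K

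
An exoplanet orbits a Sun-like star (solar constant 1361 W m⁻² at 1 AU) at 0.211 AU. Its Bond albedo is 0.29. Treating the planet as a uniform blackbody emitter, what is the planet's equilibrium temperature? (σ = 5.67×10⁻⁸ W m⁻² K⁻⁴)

T_eq ≈ 556 K

Flux at 0.211 AU: S = 1361/0.211² = 3.06×10⁴ W m⁻².
Energy balance: absorbed = emitted ⇒ πR²·S(1−A) = 4πR²·σT_eq⁴, so T_eq⁴ = S(1−A)/(4σ).
T_eq = [3.06×10⁴ × 0.71 / (4 × 5.67×10⁻⁸)]^(1/4) = (9.57×10¹⁰)^(1/4) = 556 K.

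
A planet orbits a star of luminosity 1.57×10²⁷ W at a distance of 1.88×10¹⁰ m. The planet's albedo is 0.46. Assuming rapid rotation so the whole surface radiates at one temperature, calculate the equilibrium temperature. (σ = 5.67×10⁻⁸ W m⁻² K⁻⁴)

Flux: S = L/(4πd²) = 1.57×10²⁷/(4π×(1.88×10¹⁰)²) = 3.53×10⁵ W m⁻².
Energy balance: absorbed = emitted ⇒ πR²·S(1−A) = 4πR²·σT_eq⁴, so T_eq⁴ = S(1−A)/(4σ).
T_eq = [3.53×10⁵ × 0.54 / (4 × 5.67×10⁻⁸)]^(1/4) = (8.42×10¹¹)^(1/4) = 958 K.

T_eq ≈ 958 K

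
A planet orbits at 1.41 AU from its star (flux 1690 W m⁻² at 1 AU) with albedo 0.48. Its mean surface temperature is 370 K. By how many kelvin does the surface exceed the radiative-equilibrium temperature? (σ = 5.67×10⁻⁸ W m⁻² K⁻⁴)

S = 1690/1.41² = 850.1 W m⁻².
T_eq = [S(1−A)/(4σ)]^(1/4) = [850.1×0.52/(4×5.67×10⁻⁸)]^(1/4) = 210.1 K.
ΔT = T_surf − T_eq = 370 − 210.1.

ΔT ≈ 159.9 K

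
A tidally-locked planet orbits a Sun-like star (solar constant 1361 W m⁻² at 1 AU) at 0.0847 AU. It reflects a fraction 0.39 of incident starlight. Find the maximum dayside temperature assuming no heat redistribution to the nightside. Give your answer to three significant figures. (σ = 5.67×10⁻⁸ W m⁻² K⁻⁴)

Flux at 0.0847 AU: S = 1361/0.0847² = 1.90×10⁵ W m⁻².
With no redistribution each surface element balances locally: S(1−A) = σT⁴.
T = [1.90×10⁵ × 0.61 / 5.67×10⁻⁸]^(1/4) = (2.04×10¹²)^(1/4) = 1200 K.

T_ss ≈ 1200 K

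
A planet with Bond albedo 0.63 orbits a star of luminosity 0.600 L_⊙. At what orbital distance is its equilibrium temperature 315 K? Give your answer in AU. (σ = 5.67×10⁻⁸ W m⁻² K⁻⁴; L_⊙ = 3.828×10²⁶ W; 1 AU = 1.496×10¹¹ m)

L = 0.600 × 3.828×10²⁶ = 2.30×10²⁶ W.
From T_eq⁴ = L(1−A)/(16πσd²): d = √[L(1−A)/(16πσT_eq⁴)].
d = √[2.30×10²⁶ × 0.37 / (16π × 5.67×10⁻⁸ × (315)⁴)] = 5.50×10¹⁰ m = 0.368 AU.

d ≈ 0.368 AU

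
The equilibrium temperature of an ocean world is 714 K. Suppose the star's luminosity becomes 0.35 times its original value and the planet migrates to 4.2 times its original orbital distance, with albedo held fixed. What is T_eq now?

T_eq ≈ 268 K

T_eq ∝ L^(1/4) · d^(−1/2).
T′ = 714 × 0.35^(1/4) / 4.2^(1/2) = 268 K.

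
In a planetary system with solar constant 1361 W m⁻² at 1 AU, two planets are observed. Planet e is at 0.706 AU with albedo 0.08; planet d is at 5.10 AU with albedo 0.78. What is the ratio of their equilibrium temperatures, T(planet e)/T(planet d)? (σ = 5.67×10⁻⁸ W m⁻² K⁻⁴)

T₁/T₂ ≈ 3.843

T_eq = [S₀(1−A)/(4σd²)]^(1/4), so T ∝ (1−A)^(1/4) / √d.
T₁ = [1361×0.92/(4×5.67×10⁻⁸×0.706²)]^(1/4) = 324.41 K.
T₂ = [1361×0.22/(4×5.67×10⁻⁸×5.10²)]^(1/4) = 84.41 K.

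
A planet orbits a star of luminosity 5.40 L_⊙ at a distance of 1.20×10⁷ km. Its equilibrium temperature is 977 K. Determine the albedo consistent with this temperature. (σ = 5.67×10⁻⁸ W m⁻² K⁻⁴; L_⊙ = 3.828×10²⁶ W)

d = 1.20×10⁷ km = 1.20×10¹⁰ m.
L = 5.40 × 3.828×10²⁶ = 2.07×10²⁷ W.
Flux: S = L/(4πd²) = 2.07×10²⁷/(4π×(1.20×10¹⁰)²) = 1.14×10⁶ W m⁻².
From T_eq⁴ = S(1−A)/(4σ): 1−A = 4σT_eq⁴/S.
1−A = 4 × 5.67×10⁻⁸ × (977)⁴ / 1.14×10⁶ = 0.181.

A ≈ 0.82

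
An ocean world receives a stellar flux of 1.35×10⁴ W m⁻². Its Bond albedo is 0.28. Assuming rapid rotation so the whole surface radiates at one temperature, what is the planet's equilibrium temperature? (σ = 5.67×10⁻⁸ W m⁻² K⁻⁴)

T_eq ≈ 455 K

Energy balance: absorbed = emitted ⇒ πR²·S(1−A) = 4πR²·σT_eq⁴, so T_eq⁴ = S(1−A)/(4σ).
T_eq = [1.35×10⁴ × 0.72 / (4 × 5.67×10⁻⁸)]^(1/4) = (4.29×10¹⁰)^(1/4) = 455 K.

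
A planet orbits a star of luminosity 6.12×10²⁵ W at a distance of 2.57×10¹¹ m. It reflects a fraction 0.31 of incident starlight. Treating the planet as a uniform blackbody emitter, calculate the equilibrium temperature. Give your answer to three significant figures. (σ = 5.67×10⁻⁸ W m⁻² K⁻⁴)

Flux: S = L/(4πd²) = 6.12×10²⁵/(4π×(2.57×10¹¹)²) = 73.7 W m⁻².
Energy balance: absorbed = emitted ⇒ πR²·S(1−A) = 4πR²·σT_eq⁴, so T_eq⁴ = S(1−A)/(4σ).
T_eq = [73.7 × 0.69 / (4 × 5.67×10⁻⁸)]^(1/4) = (2.24×10⁸)^(1/4) = 122 K.

T_eq ≈ 122 K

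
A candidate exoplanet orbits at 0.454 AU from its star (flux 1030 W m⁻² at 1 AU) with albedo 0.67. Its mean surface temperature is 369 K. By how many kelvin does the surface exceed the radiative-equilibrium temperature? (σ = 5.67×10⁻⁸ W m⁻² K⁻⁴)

ΔT ≈ 77.0 K

S = 1030/0.454² = 4997 W m⁻².
T_eq = [S(1−A)/(4σ)]^(1/4) = [4997×0.33/(4×5.67×10⁻⁸)]^(1/4) = 292.0 K.
ΔT = T_surf − T_eq = 369 − 292.0.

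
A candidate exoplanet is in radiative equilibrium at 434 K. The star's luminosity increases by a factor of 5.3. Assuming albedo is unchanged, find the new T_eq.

T_eq ≈ 659 K

T_eq ∝ L^(1/4) · d^(−1/2).
T′ = 434 × 5.3^(1/4) = 659 K.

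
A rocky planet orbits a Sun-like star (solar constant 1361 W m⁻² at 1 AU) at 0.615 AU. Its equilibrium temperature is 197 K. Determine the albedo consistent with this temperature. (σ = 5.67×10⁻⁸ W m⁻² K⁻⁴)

Flux at 0.615 AU: S = 1361/0.615² = 3600 W m⁻².
From T_eq⁴ = S(1−A)/(4σ): 1−A = 4σT_eq⁴/S.
1−A = 4 × 5.67×10⁻⁸ × (197)⁴ / 3600 = 0.095.

A ≈ 0.91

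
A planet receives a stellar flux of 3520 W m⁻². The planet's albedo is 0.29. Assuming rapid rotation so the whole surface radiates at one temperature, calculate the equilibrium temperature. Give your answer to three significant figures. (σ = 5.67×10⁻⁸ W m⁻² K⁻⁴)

T_eq ≈ 324 K

Energy balance: absorbed = emitted ⇒ πR²·S(1−A) = 4πR²·σT_eq⁴, so T_eq⁴ = S(1−A)/(4σ).
T_eq = [3520 × 0.71 / (4 × 5.67×10⁻⁸)]^(1/4) = (1.10×10¹⁰)^(1/4) = 324 K.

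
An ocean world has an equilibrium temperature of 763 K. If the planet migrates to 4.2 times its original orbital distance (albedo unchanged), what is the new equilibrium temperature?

T_eq ≈ 372 K

T_eq ∝ L^(1/4) · d^(−1/2).
T′ = 763 / 4.2^(1/2) = 372 K.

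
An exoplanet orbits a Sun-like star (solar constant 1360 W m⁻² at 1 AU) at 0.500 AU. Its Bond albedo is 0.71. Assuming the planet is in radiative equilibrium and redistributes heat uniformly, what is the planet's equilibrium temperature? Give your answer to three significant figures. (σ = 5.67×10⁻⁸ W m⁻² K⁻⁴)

Flux at 0.500 AU: S = 1360/0.500² = 5440 W m⁻².
Energy balance: absorbed = emitted ⇒ πR²·S(1−A) = 4πR²·σT_eq⁴, so T_eq⁴ = S(1−A)/(4σ).
T_eq = [5440 × 0.29 / (4 × 5.67×10⁻⁸)]^(1/4) = (6.96×10⁹)^(1/4) = 289 K.

T_eq ≈ 289 K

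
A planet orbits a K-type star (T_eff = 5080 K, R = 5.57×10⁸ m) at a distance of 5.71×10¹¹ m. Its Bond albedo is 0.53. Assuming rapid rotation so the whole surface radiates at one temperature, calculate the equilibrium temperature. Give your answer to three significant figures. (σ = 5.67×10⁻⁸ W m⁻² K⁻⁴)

L = 4πR_⋆²σT_⋆⁴ = 4π(5.57×10⁸)² × 5.67×10⁻⁸ × (5080)⁴ = 1.47×10²⁶ W.
S = L/(4πd²) = 35.9 W m⁻².
Energy balance: absorbed = emitted ⇒ πR²·S(1−A) = 4πR²·σT_eq⁴, so T_eq⁴ = S(1−A)/(4σ).
T_eq = [35.9 × 0.47 / (4 × 5.67×10⁻⁸)]^(1/4) = (7.45×10⁷)^(1/4) = 92.9 K.

T_eq ≈ 92.9 K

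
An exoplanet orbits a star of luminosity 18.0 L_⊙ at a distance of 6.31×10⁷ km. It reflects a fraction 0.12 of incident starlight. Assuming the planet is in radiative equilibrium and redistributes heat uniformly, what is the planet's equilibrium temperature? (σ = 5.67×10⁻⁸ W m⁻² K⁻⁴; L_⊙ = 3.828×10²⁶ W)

d = 6.31×10⁷ km = 6.31×10¹⁰ m.
L = 18.0 × 3.828×10²⁶ = 6.89×10²⁷ W.
Flux: S = L/(4πd²) = 6.89×10²⁷/(4π×(6.31×10¹⁰)²) = 1.38×10⁵ W m⁻².
Energy balance: absorbed = emitted ⇒ πR²·S(1−A) = 4πR²·σT_eq⁴, so T_eq⁴ = S(1−A)/(4σ).
T_eq = [1.38×10⁵ × 0.88 / (4 × 5.67×10⁻⁸)]^(1/4) = (5.34×10¹¹)^(1/4) = 855 K.

T_eq ≈ 855 K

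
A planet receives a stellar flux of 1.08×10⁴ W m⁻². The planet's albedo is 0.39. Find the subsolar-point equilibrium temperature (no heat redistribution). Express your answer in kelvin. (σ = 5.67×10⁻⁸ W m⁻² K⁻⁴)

At the subsolar point the surface absorbs S(1−A) and emits σT⁴ per unit area — no factor of 4, since only the local patch is in balance.
T = [1.08×10⁴ × 0.61 / 5.67×10⁻⁸]^(1/4) = (1.16×10¹¹)^(1/4) = 584 K.

T_ss ≈ 584 K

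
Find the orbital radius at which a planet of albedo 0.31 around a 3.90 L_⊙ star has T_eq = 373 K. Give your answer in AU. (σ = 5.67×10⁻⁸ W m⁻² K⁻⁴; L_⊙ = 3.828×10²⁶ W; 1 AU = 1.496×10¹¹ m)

d ≈ 0.913 AU

L = 3.90 × 3.828×10²⁶ = 1.49×10²⁷ W.
From T_eq⁴ = L(1−A)/(16πσd²): d = √[L(1−A)/(16πσT_eq⁴)].
d = √[1.49×10²⁷ × 0.69 / (16π × 5.67×10⁻⁸ × (373)⁴)] = 1.37×10¹¹ m = 0.913 AU.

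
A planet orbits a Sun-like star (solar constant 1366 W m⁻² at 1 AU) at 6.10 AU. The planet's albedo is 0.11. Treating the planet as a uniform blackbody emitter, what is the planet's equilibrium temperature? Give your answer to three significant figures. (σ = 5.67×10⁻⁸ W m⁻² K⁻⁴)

T_eq ≈ 110 K

Flux at 6.10 AU: S = 1366/6.10² = 36.7 W m⁻².
Energy balance: absorbed = emitted ⇒ πR²·S(1−A) = 4πR²·σT_eq⁴, so T_eq⁴ = S(1−A)/(4σ).
T_eq = [36.7 × 0.89 / (4 × 5.67×10⁻⁸)]^(1/4) = (1.44×10⁸)^(1/4) = 110 K.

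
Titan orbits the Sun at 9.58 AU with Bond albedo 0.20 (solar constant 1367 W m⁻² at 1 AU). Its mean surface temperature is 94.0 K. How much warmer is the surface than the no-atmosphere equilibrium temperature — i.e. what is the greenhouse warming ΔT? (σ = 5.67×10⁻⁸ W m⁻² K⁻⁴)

ΔT ≈ 8.9 K

S = 1367/9.58² = 14.89 W m⁻².
T_eq = [S(1−A)/(4σ)]^(1/4) = [14.89×0.80/(4×5.67×10⁻⁸)]^(1/4) = 85.1 K.
ΔT = T_surf − T_eq = 94 − 85.1.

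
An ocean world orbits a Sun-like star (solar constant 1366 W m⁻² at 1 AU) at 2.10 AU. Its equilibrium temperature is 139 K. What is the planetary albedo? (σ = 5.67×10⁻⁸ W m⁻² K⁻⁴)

A ≈ 0.73

Flux at 2.10 AU: S = 1366/2.10² = 310 W m⁻².
From T_eq⁴ = S(1−A)/(4σ): 1−A = 4σT_eq⁴/S.
1−A = 4 × 5.67×10⁻⁸ × (139)⁴ / 310 = 0.273.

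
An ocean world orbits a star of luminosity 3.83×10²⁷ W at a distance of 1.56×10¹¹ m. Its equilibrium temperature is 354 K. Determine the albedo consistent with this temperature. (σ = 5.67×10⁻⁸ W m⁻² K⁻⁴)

Flux: S = L/(4πd²) = 3.83×10²⁷/(4π×(1.56×10¹¹)²) = 1.25×10⁴ W m⁻².
From T_eq⁴ = S(1−A)/(4σ): 1−A = 4σT_eq⁴/S.
1−A = 4 × 5.67×10⁻⁸ × (354)⁴ / 1.25×10⁴ = 0.284.

A ≈ 0.72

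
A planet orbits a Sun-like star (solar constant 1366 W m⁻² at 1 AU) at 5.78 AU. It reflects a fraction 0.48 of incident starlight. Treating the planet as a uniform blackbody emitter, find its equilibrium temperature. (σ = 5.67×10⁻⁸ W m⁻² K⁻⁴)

Flux at 5.78 AU: S = 1366/5.78² = 40.9 W m⁻².
Energy balance: absorbed = emitted ⇒ πR²·S(1−A) = 4πR²·σT_eq⁴, so T_eq⁴ = S(1−A)/(4σ).
T_eq = [40.9 × 0.52 / (4 × 5.67×10⁻⁸)]^(1/4) = (9.37×10⁷)^(1/4) = 98.4 K.

T_eq ≈ 98.4 K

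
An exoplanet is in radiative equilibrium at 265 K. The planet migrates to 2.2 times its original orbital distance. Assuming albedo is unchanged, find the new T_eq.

T_eq ∝ L^(1/4) · d^(−1/2).
T′ = 265 / 2.2^(1/2) = 179 K.

T_eq ≈ 179 K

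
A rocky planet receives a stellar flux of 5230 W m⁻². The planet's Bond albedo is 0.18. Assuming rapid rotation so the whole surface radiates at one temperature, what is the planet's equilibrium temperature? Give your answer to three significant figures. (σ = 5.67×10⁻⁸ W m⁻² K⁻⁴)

Energy balance: absorbed = emitted ⇒ πR²·S(1−A) = 4πR²·σT_eq⁴, so T_eq⁴ = S(1−A)/(4σ).
T_eq = [5230 × 0.82 / (4 × 5.67×10⁻⁸)]^(1/4) = (1.89×10¹⁰)^(1/4) = 371 K.

T_eq ≈ 371 K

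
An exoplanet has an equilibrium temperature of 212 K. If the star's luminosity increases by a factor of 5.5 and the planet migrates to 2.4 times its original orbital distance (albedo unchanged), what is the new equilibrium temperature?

T_eq ≈ 210 K

T_eq ∝ L^(1/4) · d^(−1/2).
T′ = 212 × 5.5^(1/4) / 2.4^(1/2) = 210 K.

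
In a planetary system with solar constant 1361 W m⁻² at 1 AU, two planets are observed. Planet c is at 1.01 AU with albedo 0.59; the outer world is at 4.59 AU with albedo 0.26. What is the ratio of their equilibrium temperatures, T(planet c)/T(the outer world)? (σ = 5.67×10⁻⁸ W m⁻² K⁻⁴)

T_eq = [S₀(1−A)/(4σd²)]^(1/4), so T ∝ (1−A)^(1/4) / √d.
T₁ = [1361×0.41/(4×5.67×10⁻⁸×1.01²)]^(1/4) = 221.61 K.
T₂ = [1361×0.74/(4×5.67×10⁻⁸×4.59²)]^(1/4) = 120.49 K.

T₁/T₂ ≈ 1.839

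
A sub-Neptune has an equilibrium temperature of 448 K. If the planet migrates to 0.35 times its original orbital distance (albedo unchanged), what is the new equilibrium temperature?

T_eq ∝ L^(1/4) · d^(−1/2).
T′ = 448 / 0.35^(1/2) = 757 K.

T_eq ≈ 757 K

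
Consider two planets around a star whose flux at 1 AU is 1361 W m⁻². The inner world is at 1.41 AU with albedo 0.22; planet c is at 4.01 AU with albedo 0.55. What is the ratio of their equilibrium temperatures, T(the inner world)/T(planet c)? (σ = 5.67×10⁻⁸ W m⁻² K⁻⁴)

T_eq = [S₀(1−A)/(4σd²)]^(1/4), so T ∝ (1−A)^(1/4) / √d.
T₁ = [1361×0.78/(4×5.67×10⁻⁸×1.41²)]^(1/4) = 220.28 K.
T₂ = [1361×0.45/(4×5.67×10⁻⁸×4.01²)]^(1/4) = 113.84 K.

T₁/T₂ ≈ 1.935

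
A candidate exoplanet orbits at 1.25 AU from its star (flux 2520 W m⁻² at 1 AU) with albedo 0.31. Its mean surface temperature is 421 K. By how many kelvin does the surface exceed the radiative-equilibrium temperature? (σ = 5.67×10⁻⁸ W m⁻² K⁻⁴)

ΔT ≈ 156.3 K

S = 2520/1.25² = 1613 W m⁻².
T_eq = [S(1−A)/(4σ)]^(1/4) = [1613×0.69/(4×5.67×10⁻⁸)]^(1/4) = 264.7 K.
ΔT = T_surf − T_eq = 421 − 264.7.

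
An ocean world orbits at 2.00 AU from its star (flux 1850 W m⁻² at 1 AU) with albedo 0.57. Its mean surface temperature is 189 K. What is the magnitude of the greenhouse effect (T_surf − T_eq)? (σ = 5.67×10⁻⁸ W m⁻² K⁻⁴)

ΔT ≈ 16.9 K

S = 1850/2.00² = 462.5 W m⁻².
T_eq = [S(1−A)/(4σ)]^(1/4) = [462.5×0.43/(4×5.67×10⁻⁸)]^(1/4) = 172.1 K.
ΔT = T_surf − T_eq = 189 − 172.1.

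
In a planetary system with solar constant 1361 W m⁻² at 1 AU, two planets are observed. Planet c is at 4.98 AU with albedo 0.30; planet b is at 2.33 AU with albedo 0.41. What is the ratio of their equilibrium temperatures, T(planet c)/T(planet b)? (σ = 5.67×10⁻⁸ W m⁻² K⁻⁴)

T_eq = [S₀(1−A)/(4σd²)]^(1/4), so T ∝ (1−A)^(1/4) / √d.
T₁ = [1361×0.70/(4×5.67×10⁻⁸×4.98²)]^(1/4) = 114.08 K.
T₂ = [1361×0.59/(4×5.67×10⁻⁸×2.33²)]^(1/4) = 159.80 K.

T₁/T₂ ≈ 0.714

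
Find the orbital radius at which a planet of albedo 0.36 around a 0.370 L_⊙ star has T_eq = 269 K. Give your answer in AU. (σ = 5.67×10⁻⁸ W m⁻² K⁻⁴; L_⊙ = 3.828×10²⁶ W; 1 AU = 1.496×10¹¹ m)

L = 0.370 × 3.828×10²⁶ = 1.42×10²⁶ W.
From T_eq⁴ = L(1−A)/(16πσd²): d = √[L(1−A)/(16πσT_eq⁴)].
d = √[1.42×10²⁶ × 0.64 / (16π × 5.67×10⁻⁸ × (269)⁴)] = 7.79×10¹⁰ m = 0.521 AU.

d ≈ 0.521 AU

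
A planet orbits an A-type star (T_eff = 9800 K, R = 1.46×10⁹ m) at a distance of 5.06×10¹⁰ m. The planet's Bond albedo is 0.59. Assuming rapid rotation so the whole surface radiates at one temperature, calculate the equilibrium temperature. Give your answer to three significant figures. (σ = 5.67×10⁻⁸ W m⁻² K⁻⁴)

L = 4πR_⋆²σT_⋆⁴ = 4π(1.46×10⁹)² × 5.67×10⁻⁸ × (9800)⁴ = 1.40×10²⁸ W.
S = L/(4πd²) = 4.35×10⁵ W m⁻².
Energy balance: absorbed = emitted ⇒ πR²·S(1−A) = 4πR²·σT_eq⁴, so T_eq⁴ = S(1−A)/(4σ).
T_eq = [4.35×10⁵ × 0.41 / (4 × 5.67×10⁻⁸)]^(1/4) = (7.87×10¹¹)^(1/4) = 942 K.

T_eq ≈ 942 K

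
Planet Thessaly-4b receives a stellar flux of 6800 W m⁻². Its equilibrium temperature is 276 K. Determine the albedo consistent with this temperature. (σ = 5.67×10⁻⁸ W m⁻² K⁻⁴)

A ≈ 0.81

From T_eq⁴ = S(1−A)/(4σ): 1−A = 4σT_eq⁴/S.
1−A = 4 × 5.67×10⁻⁸ × (276)⁴ / 6800 = 0.194.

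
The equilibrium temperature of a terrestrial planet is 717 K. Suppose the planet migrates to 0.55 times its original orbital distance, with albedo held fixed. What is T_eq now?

T_eq ≈ 967 K

T_eq ∝ L^(1/4) · d^(−1/2).
T′ = 717 / 0.55^(1/2) = 967 K.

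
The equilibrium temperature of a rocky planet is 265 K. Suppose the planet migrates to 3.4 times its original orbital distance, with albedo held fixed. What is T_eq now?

T_eq ∝ L^(1/4) · d^(−1/2).
T′ = 265 / 3.4^(1/2) = 144 K.

T_eq ≈ 144 K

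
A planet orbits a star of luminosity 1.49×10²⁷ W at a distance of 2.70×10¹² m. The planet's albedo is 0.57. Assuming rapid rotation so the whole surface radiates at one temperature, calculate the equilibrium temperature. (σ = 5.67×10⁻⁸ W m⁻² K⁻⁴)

Flux: S = L/(4πd²) = 1.49×10²⁷/(4π×(2.70×10¹²)²) = 16.3 W m⁻².
Energy balance: absorbed = emitted ⇒ πR²·S(1−A) = 4πR²·σT_eq⁴, so T_eq⁴ = S(1−A)/(4σ).
T_eq = [16.3 × 0.43 / (4 × 5.67×10⁻⁸)]^(1/4) = (3.08×10⁷)^(1/4) = 74.5 K.

T_eq ≈ 74.5 K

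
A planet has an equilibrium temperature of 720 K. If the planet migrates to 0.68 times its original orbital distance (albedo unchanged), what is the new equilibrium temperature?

T_eq ≈ 873 K

T_eq ∝ L^(1/4) · d^(−1/2).
T′ = 720 / 0.68^(1/2) = 873 K.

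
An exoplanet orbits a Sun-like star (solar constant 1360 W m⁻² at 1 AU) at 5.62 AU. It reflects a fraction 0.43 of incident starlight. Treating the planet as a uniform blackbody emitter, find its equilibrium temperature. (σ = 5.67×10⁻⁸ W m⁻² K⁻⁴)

T_eq ≈ 102 K

Flux at 5.62 AU: S = 1360/5.62² = 43.1 W m⁻².
Energy balance: absorbed = emitted ⇒ πR²·S(1−A) = 4πR²·σT_eq⁴, so T_eq⁴ = S(1−A)/(4σ).
T_eq = [43.1 × 0.57 / (4 × 5.67×10⁻⁸)]^(1/4) = (1.08×10⁸)^(1/4) = 102 K.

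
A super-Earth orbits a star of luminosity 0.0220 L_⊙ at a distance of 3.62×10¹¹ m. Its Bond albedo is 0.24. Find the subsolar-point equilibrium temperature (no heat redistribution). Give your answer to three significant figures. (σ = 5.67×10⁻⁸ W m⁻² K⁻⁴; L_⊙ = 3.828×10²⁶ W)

T_ss ≈ 91.0 K

L = 0.0220 × 3.828×10²⁶ = 8.42×10²⁴ W.
Flux: S = L/(4πd²) = 8.42×10²⁴/(4π×(3.62×10¹¹)²) = 5.11 W m⁻².
At the subsolar point the surface absorbs S(1−A) and emits σT⁴ per unit area — no factor of 4, since only the local patch is in balance.
T = [5.11 × 0.76 / 5.67×10⁻⁸]^(1/4) = (6.85×10⁷)^(1/4) = 91.0 K.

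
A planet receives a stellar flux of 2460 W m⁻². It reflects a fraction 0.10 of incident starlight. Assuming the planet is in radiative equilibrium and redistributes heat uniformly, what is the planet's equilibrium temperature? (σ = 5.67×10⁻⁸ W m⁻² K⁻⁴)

Energy balance: absorbed = emitted ⇒ πR²·S(1−A) = 4πR²·σT_eq⁴, so T_eq⁴ = S(1−A)/(4σ).
T_eq = [2460 × 0.90 / (4 × 5.67×10⁻⁸)]^(1/4) = (9.76×10⁹)^(1/4) = 314 K.

T_eq ≈ 314 K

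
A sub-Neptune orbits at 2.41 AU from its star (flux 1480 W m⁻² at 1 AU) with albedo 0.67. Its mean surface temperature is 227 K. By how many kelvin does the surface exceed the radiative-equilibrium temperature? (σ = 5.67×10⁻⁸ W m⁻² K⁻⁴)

S = 1480/2.41² = 254.8 W m⁻².
T_eq = [S(1−A)/(4σ)]^(1/4) = [254.8×0.33/(4×5.67×10⁻⁸)]^(1/4) = 138.8 K.
ΔT = T_surf − T_eq = 227 − 138.8.

ΔT ≈ 88.2 K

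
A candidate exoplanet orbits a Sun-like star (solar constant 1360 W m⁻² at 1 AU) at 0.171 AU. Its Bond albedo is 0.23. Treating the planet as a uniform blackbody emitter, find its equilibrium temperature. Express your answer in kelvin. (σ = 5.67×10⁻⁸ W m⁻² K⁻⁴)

Flux at 0.171 AU: S = 1360/0.171² = 4.65×10⁴ W m⁻².
Energy balance: absorbed = emitted ⇒ πR²·S(1−A) = 4πR²·σT_eq⁴, so T_eq⁴ = S(1−A)/(4σ).
T_eq = [4.65×10⁴ × 0.77 / (4 × 5.67×10⁻⁸)]^(1/4) = (1.58×10¹¹)^(1/4) = 630 K.

T_eq ≈ 630 K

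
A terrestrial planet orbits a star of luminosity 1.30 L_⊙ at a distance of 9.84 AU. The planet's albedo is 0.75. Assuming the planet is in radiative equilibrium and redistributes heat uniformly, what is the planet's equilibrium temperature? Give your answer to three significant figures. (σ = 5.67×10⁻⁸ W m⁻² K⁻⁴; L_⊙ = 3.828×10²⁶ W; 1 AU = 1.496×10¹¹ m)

d = 9.84 AU = 1.47×10¹² m.
L = 1.30 × 3.828×10²⁶ = 4.98×10²⁶ W.
Flux: S = L/(4πd²) = 4.98×10²⁶/(4π×(1.47×10¹²)²) = 18.3 W m⁻².
Energy balance: absorbed = emitted ⇒ πR²·S(1−A) = 4πR²·σT_eq⁴, so T_eq⁴ = S(1−A)/(4σ).
T_eq = [18.3 × 0.25 / (4 × 5.67×10⁻⁸)]^(1/4) = (2.01×10⁷)^(1/4) = 67.0 K.

T_eq ≈ 67.0 K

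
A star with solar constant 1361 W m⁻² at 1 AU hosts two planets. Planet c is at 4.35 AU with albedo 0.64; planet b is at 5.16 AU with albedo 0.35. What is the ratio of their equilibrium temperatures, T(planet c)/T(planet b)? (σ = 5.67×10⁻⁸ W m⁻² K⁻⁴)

T_eq = [S₀(1−A)/(4σd²)]^(1/4), so T ∝ (1−A)^(1/4) / √d.
T₁ = [1361×0.36/(4×5.67×10⁻⁸×4.35²)]^(1/4) = 103.37 K.
T₂ = [1361×0.65/(4×5.67×10⁻⁸×5.16²)]^(1/4) = 110.02 K.

T₁/T₂ ≈ 0.940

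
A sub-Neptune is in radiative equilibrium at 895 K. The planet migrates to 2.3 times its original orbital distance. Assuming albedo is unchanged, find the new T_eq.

T_eq ∝ L^(1/4) · d^(−1/2).
T′ = 895 / 2.3^(1/2) = 590 K.

T_eq ≈ 590 K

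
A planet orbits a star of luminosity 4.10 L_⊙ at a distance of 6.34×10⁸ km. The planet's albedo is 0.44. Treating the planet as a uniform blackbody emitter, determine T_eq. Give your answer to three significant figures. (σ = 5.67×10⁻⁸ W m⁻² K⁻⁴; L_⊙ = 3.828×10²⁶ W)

T_eq ≈ 166 K

d = 6.34×10⁸ km = 6.34×10¹¹ m.
L = 4.10 × 3.828×10²⁶ = 1.57×10²⁷ W.
Flux: S = L/(4πd²) = 1.57×10²⁷/(4π×(6.34×10¹¹)²) = 311 W m⁻².
Energy balance: absorbed = emitted ⇒ πR²·S(1−A) = 4πR²·σT_eq⁴, so T_eq⁴ = S(1−A)/(4σ).
T_eq = [311 × 0.56 / (4 × 5.67×10⁻⁸)]^(1/4) = (7.67×10⁸)^(1/4) = 166 K.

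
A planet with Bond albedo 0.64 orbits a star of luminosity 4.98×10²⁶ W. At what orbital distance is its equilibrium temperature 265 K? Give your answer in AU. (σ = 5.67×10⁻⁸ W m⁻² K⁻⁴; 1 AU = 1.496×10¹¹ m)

From T_eq⁴ = L(1−A)/(16πσd²): d = √[L(1−A)/(16πσT_eq⁴)].
d = √[4.98×10²⁶ × 0.36 / (16π × 5.67×10⁻⁸ × (265)⁴)] = 1.13×10¹¹ m = 0.755 AU.

d ≈ 0.755 AU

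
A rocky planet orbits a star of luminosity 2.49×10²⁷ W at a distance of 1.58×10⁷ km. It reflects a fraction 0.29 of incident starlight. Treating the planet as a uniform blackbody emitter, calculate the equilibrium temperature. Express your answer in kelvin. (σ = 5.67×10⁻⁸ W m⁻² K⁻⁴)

d = 1.58×10⁷ km = 1.58×10¹⁰ m.
Flux: S = L/(4πd²) = 2.49×10²⁷/(4π×(1.58×10¹⁰)²) = 7.94×10⁵ W m⁻².
Energy balance: absorbed = emitted ⇒ πR²·S(1−A) = 4πR²·σT_eq⁴, so T_eq⁴ = S(1−A)/(4σ).
T_eq = [7.94×10⁵ × 0.71 / (4 × 5.67×10⁻⁸)]^(1/4) = (2.48×10¹²)^(1/4) = 1260 K.

T_eq ≈ 1260 K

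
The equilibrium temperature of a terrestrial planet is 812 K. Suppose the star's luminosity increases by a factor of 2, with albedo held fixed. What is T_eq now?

T_eq ∝ L^(1/4) · d^(−1/2).
T′ = 812 × 2^(1/4) = 966 K.

T_eq ≈ 966 K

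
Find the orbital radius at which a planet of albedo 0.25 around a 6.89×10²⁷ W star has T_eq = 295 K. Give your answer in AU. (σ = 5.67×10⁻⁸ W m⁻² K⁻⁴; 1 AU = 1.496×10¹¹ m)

d ≈ 3.27 AU

From T_eq⁴ = L(1−A)/(16πσd²): d = √[L(1−A)/(16πσT_eq⁴)].
d = √[6.89×10²⁷ × 0.75 / (16π × 5.67×10⁻⁸ × (295)⁴)] = 4.89×10¹¹ m = 3.27 AU.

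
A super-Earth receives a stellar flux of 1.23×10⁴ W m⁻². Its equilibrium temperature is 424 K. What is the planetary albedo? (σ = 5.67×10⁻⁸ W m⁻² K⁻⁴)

From T_eq⁴ = S(1−A)/(4σ): 1−A = 4σT_eq⁴/S.
1−A = 4 × 5.67×10⁻⁸ × (424)⁴ / 1.23×10⁴ = 0.596.

A ≈ 0.40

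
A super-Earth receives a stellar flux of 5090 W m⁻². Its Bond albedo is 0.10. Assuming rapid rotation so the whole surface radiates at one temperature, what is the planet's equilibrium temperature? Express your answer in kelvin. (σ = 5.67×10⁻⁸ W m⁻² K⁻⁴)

T_eq ≈ 377 K

Energy balance: absorbed = emitted ⇒ πR²·S(1−A) = 4πR²·σT_eq⁴, so T_eq⁴ = S(1−A)/(4σ).
T_eq = [5090 × 0.90 / (4 × 5.67×10⁻⁸)]^(1/4) = (2.02×10¹⁰)^(1/4) = 377 K.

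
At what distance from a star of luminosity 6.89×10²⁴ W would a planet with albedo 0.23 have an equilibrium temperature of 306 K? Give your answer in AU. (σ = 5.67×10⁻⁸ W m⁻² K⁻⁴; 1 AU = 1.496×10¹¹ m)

From T_eq⁴ = L(1−A)/(16πσd²): d = √[L(1−A)/(16πσT_eq⁴)].
d = √[6.89×10²⁴ × 0.77 / (16π × 5.67×10⁻⁸ × (306)⁴)] = 1.46×10¹⁰ m = 0.0974 AU.

d ≈ 0.0974 AU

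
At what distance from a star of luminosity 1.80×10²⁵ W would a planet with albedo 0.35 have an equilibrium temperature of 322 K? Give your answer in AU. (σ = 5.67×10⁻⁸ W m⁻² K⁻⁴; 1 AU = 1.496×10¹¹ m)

d ≈ 0.131 AU

From T_eq⁴ = L(1−A)/(16πσd²): d = √[L(1−A)/(16πσT_eq⁴)].
d = √[1.80×10²⁵ × 0.65 / (16π × 5.67×10⁻⁸ × (322)⁴)] = 1.95×10¹⁰ m = 0.131 AU.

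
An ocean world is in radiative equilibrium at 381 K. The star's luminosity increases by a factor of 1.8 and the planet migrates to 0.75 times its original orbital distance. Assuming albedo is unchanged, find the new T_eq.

T_eq ∝ L^(1/4) · d^(−1/2).
T′ = 381 × 1.8^(1/4) / 0.75^(1/2) = 510 K.

T_eq ≈ 510 K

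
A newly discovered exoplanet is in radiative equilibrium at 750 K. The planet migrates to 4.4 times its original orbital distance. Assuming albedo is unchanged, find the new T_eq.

T_eq ∝ L^(1/4) · d^(−1/2).
T′ = 750 / 4.4^(1/2) = 358 K.

T_eq ≈ 358 K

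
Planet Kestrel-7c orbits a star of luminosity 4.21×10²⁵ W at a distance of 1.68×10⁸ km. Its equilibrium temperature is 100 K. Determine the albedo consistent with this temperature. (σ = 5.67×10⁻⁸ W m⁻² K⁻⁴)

d = 1.68×10⁸ km = 1.68×10¹¹ m.
Flux: S = L/(4πd²) = 4.21×10²⁵/(4π×(1.68×10¹¹)²) = 119 W m⁻².
From T_eq⁴ = S(1−A)/(4σ): 1−A = 4σT_eq⁴/S.
1−A = 4 × 5.67×10⁻⁸ × (100)⁴ / 119 = 0.191.

A ≈ 0.81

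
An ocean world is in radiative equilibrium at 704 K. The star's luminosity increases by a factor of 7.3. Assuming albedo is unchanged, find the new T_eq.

T_eq ≈ 1160 K

T_eq ∝ L^(1/4) · d^(−1/2).
T′ = 704 × 7.3^(1/4) = 1160 K.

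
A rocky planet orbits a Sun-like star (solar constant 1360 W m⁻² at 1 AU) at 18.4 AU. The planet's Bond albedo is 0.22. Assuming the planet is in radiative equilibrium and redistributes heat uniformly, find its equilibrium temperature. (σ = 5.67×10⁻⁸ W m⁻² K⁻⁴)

T_eq ≈ 61.0 K

Flux at 18.4 AU: S = 1360/18.4² = 4.02 W m⁻².
Energy balance: absorbed = emitted ⇒ πR²·S(1−A) = 4πR²·σT_eq⁴, so T_eq⁴ = S(1−A)/(4σ).
T_eq = [4.02 × 0.78 / (4 × 5.67×10⁻⁸)]^(1/4) = (1.38×10⁷)^(1/4) = 61.0 K.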